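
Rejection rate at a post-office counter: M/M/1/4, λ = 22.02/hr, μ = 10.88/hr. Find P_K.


ρ = λ/μ = 22.02/10.88 = 2.0239
P_K = (1−ρ)ρ^K/(1−ρ^(K+1)) = (-1.0239·16.778521)/(1 − 33.957999)
= -17.179478/-32.957999 = 0.521254

Final: 0.521254


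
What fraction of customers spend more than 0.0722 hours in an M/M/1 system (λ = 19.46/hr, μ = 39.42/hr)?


W ~ Exponential(μ−λ) for M/M/1.
μ − λ = 39.42 − 19.46 = 19.9600
P(W > t) = e^{−(μ−λ)t} = e^{−1.4411} = 0.236664

Final: 0.236664


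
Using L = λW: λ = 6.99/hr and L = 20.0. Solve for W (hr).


W = L/λ = 20.0/6.99 = 2.8612 hr

Final: 2.8612 hr


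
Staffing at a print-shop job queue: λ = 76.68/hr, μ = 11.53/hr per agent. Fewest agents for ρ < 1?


Stability requires cμ > λ ⇔ c > λ/μ.
λ/μ = 76.68/11.53 = 6.6505
Minimum integer c = ⌊6.6505⌋ + 1 = 7
Check: 7·11.53 = 80.71 > 76.68, while 6·11.53 = 69.18 ≤ 76.68

Final: 7 servers


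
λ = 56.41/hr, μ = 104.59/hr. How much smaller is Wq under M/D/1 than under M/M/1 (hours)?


ρ = 56.41/104.59 = 0.5393
Wq(M/M/1) = ρ/(μ−λ) = 0.5393/48.18 = 0.01119 hr
Wq(M/D/1) = ρ/(2(μ−λ)) = 0.005597 hr
Savings = 0.01119 − 0.005597 = 0.005597 hr

Final: 0.005597 hr


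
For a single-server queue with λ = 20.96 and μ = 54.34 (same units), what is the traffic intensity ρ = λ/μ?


ρ = λ/μ = 20.96/54.34 = 0.3857

Final: 0.3857


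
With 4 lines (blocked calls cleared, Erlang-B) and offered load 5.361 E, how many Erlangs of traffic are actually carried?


B(4,5.361) = 0.425807 (Erlang-B)
Carried load = a(1 − B) = 5.361·(1 − 0.425807) = 5.361·0.574193 = 3.0783 E

Final: 3.0783 Erlangs


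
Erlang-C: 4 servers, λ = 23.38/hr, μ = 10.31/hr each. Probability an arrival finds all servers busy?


a = λ/μ = 2.2677; ρ = a/4 = 0.5669
P₀ = 0.096835 (from M/M/c formula)
C(c,a) = [a^c/(c!(1−ρ))]·P₀ = [26.44499/(24·0.4331)]·0.096835
= 2.54431·0.096835 = 0.246378

Final: 0.246378


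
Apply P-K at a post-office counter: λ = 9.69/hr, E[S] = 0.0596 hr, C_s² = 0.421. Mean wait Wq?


ρ = λ·E[S] = 9.69·0.0596 = 0.5775
E[S²] = E[S]²(1+C_s²) = 0.0596²·(1+0.421) = 0.005048
Wq = λ·E[S²]/(2(1−ρ)) = 9.69·0.005048/(2·0.4225) = 0.05789 hr

Final: 0.05789 hr


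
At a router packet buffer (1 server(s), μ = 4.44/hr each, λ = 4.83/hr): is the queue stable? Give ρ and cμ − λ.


Total capacity cμ = 1·4.44 = 4.44/hr
ρ = λ/(cμ) = 4.83/4.44 = 1.0878
Stable ⇔ ρ < 1: NO
Spare capacity = cμ − λ = 4.44 − 4.83 = -0.39/hr

Final: ρ = 1.0878; unstable; margin = -0.39/hr


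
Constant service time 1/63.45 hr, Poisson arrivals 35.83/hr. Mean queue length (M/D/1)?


ρ = 35.83/63.45 = 0.5647
M/D/1: Lq = ρ²/(2(1−ρ)) = 0.3189/(2·0.4353) = 0.36628

Final: 0.36628


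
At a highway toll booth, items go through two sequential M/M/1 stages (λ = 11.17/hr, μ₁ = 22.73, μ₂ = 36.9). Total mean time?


Each node sees arrival rate λ = 11.17/hr (tandem ⇒ throughput preserved).
W₁ = 1/(μ₁−λ) = 1/(22.73−11.17) = 0.08651 hr
W₂ = 1/(μ₂−λ) = 1/(36.9−11.17) = 0.03887 hr
W_total = W₁ + W₂ = 0.08651 + 0.03887 = 0.12537 hr

Final: 0.12537 hr


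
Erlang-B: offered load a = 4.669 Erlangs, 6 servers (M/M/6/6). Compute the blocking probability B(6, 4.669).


B(c,a) = (a^c/c!) / Σ_{k=0}^{c} a^k/k!
a^6/6! = 14.388342
Σ terms (k=0..6): 1.00000 + 4.66900 + 10.89978 + 16.96369 + 19.80087 + 18.49005 + 14.38834 = 86.211735
B = 14.388342/86.211735 = 0.166895

Final: 0.166895


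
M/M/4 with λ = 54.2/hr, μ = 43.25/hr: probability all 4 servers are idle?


a = λ/μ = 54.2/43.25 = 1.2532; ρ = a/c = 0.3133
Σ_{k=0}^{3} a^k/k! (terms k=0..3) = 1.00000 + 1.25318 + 0.78523 + 0.32801 = 3.36642
Tail: a^4/(4!(1−ρ)) = 2.46634/(24·0.6867) = 0.14965
P₀ = 1/(3.36642 + 0.14965) = 1/3.51607 = 0.284409

Final: 0.284409


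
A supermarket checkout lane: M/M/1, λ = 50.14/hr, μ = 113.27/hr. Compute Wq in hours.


ρ = 50.14/113.27 = 0.4427
Wq = ρ/(μ−λ) = 0.4427/(113.27 − 50.14) = 0.4427/63.13 = 0.007012 hr

Final: 0.007012 hr


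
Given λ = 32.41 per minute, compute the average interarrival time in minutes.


Mean interarrival time = 1/λ = 1/32.41 minute = 0.03085 minute
In minutes: 0.03085 × 1 = 0.03085 min

Final: 0.03085 min


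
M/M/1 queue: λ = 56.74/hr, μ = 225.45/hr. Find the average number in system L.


ρ = λ/μ = 56.74/225.45 = 0.2517
L = ρ/(1−ρ) = 0.2517/(1 − 0.2517) = 0.2517/0.7483 = 0.3363

Final: 0.3363


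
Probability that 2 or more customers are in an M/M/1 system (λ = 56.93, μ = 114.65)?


ρ = 56.93/114.65 = 0.4966
P(N ≥ n) = ρ^n = 0.4966^2 = 0.246567

Final: 0.246567


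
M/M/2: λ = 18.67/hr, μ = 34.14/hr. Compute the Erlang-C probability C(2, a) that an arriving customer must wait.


a = λ/μ = 0.5469; ρ = a/2 = 0.2734
P₀ = 0.570558 (from M/M/c formula)
C(c,a) = [a^c/(c!(1−ρ))]·P₀ = [0.29906/(2·0.7266)]·0.570558
= 0.20580·0.570558 = 0.117424

Final: 0.117424


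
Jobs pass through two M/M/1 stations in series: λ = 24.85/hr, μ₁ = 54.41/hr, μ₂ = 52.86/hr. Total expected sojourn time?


Each node sees arrival rate λ = 24.85/hr (tandem ⇒ throughput preserved).
W₁ = 1/(μ₁−λ) = 1/(54.41−24.85) = 0.03383 hr
W₂ = 1/(μ₂−λ) = 1/(52.86−24.85) = 0.03570 hr
W_total = W₁ + W₂ = 0.03383 + 0.03570 = 0.06953 hr

Final: 0.06953 hr


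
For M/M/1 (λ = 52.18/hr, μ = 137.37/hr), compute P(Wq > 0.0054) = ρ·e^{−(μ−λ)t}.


ρ = 52.18/137.37 = 0.3799
P(Wq > t) = ρ·e^{−(μ−λ)t} = 0.3799·e^{−0.4600}
= 0.3799·0.631267 = 0.239787

Final: 0.239787


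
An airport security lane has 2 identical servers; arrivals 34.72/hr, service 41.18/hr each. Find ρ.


ρ = λ/(cμ) = 34.72/(2·41.18) = 34.72/82.36 = 0.4216

Final: 0.4216


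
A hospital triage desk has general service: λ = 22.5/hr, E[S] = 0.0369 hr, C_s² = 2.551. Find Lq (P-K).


ρ = λ·E[S] = 22.5·0.0369 = 0.8303
Lq = ρ²(1+C_s²)/(2(1−ρ)) = 0.6893·(1+2.551)/(2·0.1697)
= 0.6893·3.5510/0.3395 = 7.20989

Final: 7.20989


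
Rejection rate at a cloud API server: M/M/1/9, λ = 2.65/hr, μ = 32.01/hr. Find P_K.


ρ = λ/μ = 2.65/32.01 = 0.08279
P_K = (1−ρ)ρ^K/(1−ρ^(K+1)) = (0.9172·1.827e-10)/(1 − 1.512e-11)
= 1.675e-10/1.000000 = 1.675e-10

Final: 1.675e-10


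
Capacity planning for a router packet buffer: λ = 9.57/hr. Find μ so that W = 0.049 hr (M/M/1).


W = 1/(μ−λ) ⇒ μ − λ = 1/W = 1/0.049 = 20.4082
μ = λ + 1/W = 9.57 + 20.4082 = 29.9782 per hr

Final: 29.9782 /hr


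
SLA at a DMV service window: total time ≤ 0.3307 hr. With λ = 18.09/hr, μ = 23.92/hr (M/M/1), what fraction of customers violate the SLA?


W ~ Exponential(μ−λ) for M/M/1.
μ − λ = 23.92 − 18.09 = 5.8300
P(W > t) = e^{−(μ−λ)t} = e^{−1.9280} = 0.145442

Final: 0.145442


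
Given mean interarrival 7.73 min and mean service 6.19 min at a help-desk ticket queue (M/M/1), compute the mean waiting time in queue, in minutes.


λ = 60/7.73 = 7.7620 /hr
μ = 60/6.19 = 9.6931 /hr
ρ = λ/μ = 7.7620/9.6931 = 0.8008
Wq = ρ/(μ−λ) = 0.8008/(9.6931−7.7620) = 0.41468 hr
In minutes: 0.41468·60 = 24.881 min

Final: 24.881 min


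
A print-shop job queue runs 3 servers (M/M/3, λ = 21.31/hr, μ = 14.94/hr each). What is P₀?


a = λ/μ = 21.31/14.94 = 1.4264; ρ = a/c = 0.4755
Σ_{k=0}^{2} a^k/k! (terms k=0..2) = 1.00000 + 1.42637 + 1.01727 = 3.44364
Tail: a^3/(3!(1−ρ)) = 2.90201/(6·0.5245) = 0.92208
P₀ = 1/(3.44364 + 0.92208) = 1/4.36572 = 0.229057

Final: 0.229057


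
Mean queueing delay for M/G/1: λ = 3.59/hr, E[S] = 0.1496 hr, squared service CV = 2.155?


ρ = λ·E[S] = 3.59·0.1496 = 0.5371
E[S²] = E[S]²(1+C_s²) = 0.1496²·(1+2.155) = 0.070609
Wq = λ·E[S²]/(2(1−ρ)) = 3.59·0.070609/(2·0.4629) = 0.27378 hr

Final: 0.27378 hr


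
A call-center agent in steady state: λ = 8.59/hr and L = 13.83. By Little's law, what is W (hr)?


W = L/λ = 13.83/8.59 = 1.6100 hr

Final: 1.6100 hr


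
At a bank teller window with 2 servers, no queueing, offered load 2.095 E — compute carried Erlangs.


B(2,2.095) = 0.414880 (Erlang-B)
Carried load = a(1 − B) = 2.095·(1 − 0.414880) = 2.095·0.585120 = 1.2258 E

Final: 1.2258 Erlangs


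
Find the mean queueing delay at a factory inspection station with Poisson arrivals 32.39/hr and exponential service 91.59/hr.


ρ = 32.39/91.59 = 0.3536
Wq = ρ/(μ−λ) = 0.3536/(91.59 − 32.39) = 0.3536/59.20 = 0.005974 hr

Final: 0.005974 hr


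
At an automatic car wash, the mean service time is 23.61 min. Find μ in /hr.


μ = 1/(service time) in consistent units.
1 hour = 60 min, so μ = 60/23.61 = 2.5413 per hour

Final: 2.5413 /hr


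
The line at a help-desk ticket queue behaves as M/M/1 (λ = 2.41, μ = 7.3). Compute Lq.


ρ = 2.41/7.3 = 0.3301
Lq = ρ²/(1−ρ) = 0.1090/0.6699 = 0.1627

Final: 0.1627


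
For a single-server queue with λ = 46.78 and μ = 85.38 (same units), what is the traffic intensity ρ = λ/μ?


ρ = λ/μ = 46.78/85.38 = 0.5479

Final: 0.5479


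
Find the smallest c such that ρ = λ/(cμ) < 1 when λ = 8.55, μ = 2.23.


Stability requires cμ > λ ⇔ c > λ/μ.
λ/μ = 8.55/2.23 = 3.8341
Minimum integer c = ⌊3.8341⌋ + 1 = 4
Check: 4·2.23 = 8.92 > 8.55, while 3·2.23 = 6.69 ≤ 8.55

Final: 4 servers


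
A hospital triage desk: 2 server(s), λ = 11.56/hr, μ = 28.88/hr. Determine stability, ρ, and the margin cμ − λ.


Total capacity cμ = 2·28.88 = 57.76/hr
ρ = λ/(cμ) = 11.56/57.76 = 0.2001
Stable ⇔ ρ < 1: YES
Spare capacity = cμ − λ = 57.76 − 11.56 = 46.20/hr

Final: ρ = 0.2001; stable; margin = 46.20/hr


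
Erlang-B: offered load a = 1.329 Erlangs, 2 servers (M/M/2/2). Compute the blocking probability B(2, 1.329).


B(c,a) = (a^c/c!) / Σ_{k=0}^{c} a^k/k!
a^2/2! = 0.883120
Σ terms (k=0..2): 1.00000 + 1.32900 + 0.88312 = 3.212121
B = 0.883120/3.212121 = 0.274934

Final: 0.274934


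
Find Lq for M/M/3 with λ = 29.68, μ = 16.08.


a = λ/μ = 1.8458; ρ = a/3 = 0.6153
P₀ = 0.137490
Lq = P₀·a^c·ρ / (c!·(1−ρ)²) = 0.137490·6.28830·0.6153/(6·0.14803)
= 0.59892

Final: 0.59892


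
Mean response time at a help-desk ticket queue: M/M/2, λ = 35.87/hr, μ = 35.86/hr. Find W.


a = 1.0003; ρ = 0.5001; P₀ = 0.333209
Lq = P₀·a^c·ρ/(c!(1−ρ)²) = 0.33367
Wq = Lq/λ = 0.33367/35.87 = 0.009302 hr
W = Wq + 1/μ = 0.009302 + 0.02789 = 0.03719 hr

Final: 0.03719 hr


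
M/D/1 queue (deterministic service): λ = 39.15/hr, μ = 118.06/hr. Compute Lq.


ρ = 39.15/118.06 = 0.3316
M/D/1: Lq = ρ²/(2(1−ρ)) = 0.1100/(2·0.6684) = 0.08226

Final: 0.08226


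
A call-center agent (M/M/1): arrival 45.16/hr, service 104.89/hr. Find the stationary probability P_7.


ρ = 45.16/104.89 = 0.4305
P_n = (1−ρ)·ρ^n = (1 − 0.4305)·0.4305^7 = 0.5695·0.002742 = 0.001562

Final: 0.001562


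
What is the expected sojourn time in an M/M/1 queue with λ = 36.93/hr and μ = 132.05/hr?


W = 1/(μ−λ) = 1/(132.05 − 36.93) = 1/95.12 = 0.01051 hr

Final: 0.01051 hr


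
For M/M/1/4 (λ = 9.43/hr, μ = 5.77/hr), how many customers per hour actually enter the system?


ρ = 1.6343; P_K = (1−ρ)ρ^4/(1−ρ^5) = 0.424534
λ_eff = λ(1 − P_K) = 9.43·(1 − 0.424534) = 9.43·0.575466 = 5.4266 /hr

Final: 5.4266 /hr


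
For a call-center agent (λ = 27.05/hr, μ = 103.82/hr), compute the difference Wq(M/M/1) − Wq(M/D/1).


ρ = 27.05/103.82 = 0.2605
Wq(M/M/1) = ρ/(μ−λ) = 0.2605/76.77 = 0.003394 hr
Wq(M/D/1) = ρ/(2(μ−λ)) = 0.001697 hr
Savings = 0.003394 − 0.001697 = 0.001697 hr

Final: 0.001697 hr


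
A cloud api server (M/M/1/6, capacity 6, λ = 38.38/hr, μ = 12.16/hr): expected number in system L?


ρ = 38.38/12.16 = 3.1562
L = ρ[1 − (K+1)ρ^K + Kρ^(K+1)] / [(1−ρ)(1−ρ^(K+1))]
Numerator: 3.1562·(1 − 7·988.617680 + 6·3120.324551) = 37252.030583
Denominator: (-2.1562)·(-3119.324551) = 6726.043564
L = 37252.030583/6726.043564 = 5.5385

Final: 5.5385


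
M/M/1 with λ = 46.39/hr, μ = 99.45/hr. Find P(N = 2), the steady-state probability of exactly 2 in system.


ρ = 46.39/99.45 = 0.4665
P_n = (1−ρ)·ρ^n = (1 − 0.4665)·0.4665^2 = 0.5335·0.217590 = 0.116092

Final: 0.116092


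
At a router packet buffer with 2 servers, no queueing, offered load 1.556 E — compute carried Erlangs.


B(2,1.556) = 0.321398 (Erlang-B)
Carried load = a(1 − B) = 1.556·(1 − 0.321398) = 1.556·0.678602 = 1.0559 E

Final: 1.0559 Erlangs


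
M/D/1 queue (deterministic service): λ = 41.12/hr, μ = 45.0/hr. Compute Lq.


ρ = 41.12/45.0 = 0.9138
M/D/1: Lq = ρ²/(2(1−ρ)) = 0.8350/(2·0.08622) = 4.84208

Final: 4.84208


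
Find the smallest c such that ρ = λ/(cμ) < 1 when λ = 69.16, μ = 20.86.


Stability requires cμ > λ ⇔ c > λ/μ.
λ/μ = 69.16/20.86 = 3.3154
Minimum integer c = ⌊3.3154⌋ + 1 = 4
Check: 4·20.86 = 83.44 > 69.16, while 3·20.86 = 62.58 ≤ 69.16

Final: 4 servers


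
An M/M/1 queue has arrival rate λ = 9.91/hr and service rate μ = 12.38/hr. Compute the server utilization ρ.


ρ = λ/μ = 9.91/12.38 = 0.8005

Final: 0.8005


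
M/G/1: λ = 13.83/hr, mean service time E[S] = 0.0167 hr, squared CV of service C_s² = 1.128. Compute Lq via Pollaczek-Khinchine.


ρ = λ·E[S] = 13.83·0.0167 = 0.2310
Lq = ρ²(1+C_s²)/(2(1−ρ)) = 0.05334·(1+1.128)/(2·0.7690)
= 0.05334·2.1280/1.5381 = 0.07380

Final: 0.07380


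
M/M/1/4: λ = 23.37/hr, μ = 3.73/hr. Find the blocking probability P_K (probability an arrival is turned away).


ρ = λ/μ = 23.37/3.73 = 6.2654
P_K = (1−ρ)ρ^K/(1−ρ^(K+1)) = (-5.2654·1540.988942)/(1 − 9654.936080)
= -8113.947138/-9653.936080 = 0.840481

Final: 0.840481


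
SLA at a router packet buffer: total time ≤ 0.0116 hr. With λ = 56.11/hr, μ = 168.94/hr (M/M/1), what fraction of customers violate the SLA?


W ~ Exponential(μ−λ) for M/M/1.
μ − λ = 168.94 − 56.11 = 112.8300
P(W > t) = e^{−(μ−λ)t} = e^{−1.3088} = 0.270136

Final: 0.270136


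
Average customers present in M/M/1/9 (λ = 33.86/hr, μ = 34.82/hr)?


ρ = 33.86/34.82 = 0.9724
L = ρ[1 − (K+1)ρ^K + Kρ^(K+1)] / [(1−ρ)(1−ρ^(K+1))]
Numerator: 0.9724·(1 − 10·0.777542 + 9·0.756105) = 0.028710
Denominator: (0.02757)·(0.243895) = 0.006724
L = 0.028710/0.006724 = 4.2697

Final: 4.2697


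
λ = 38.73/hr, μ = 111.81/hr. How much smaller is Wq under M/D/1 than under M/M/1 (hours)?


ρ = 38.73/111.81 = 0.3464
Wq(M/M/1) = ρ/(μ−λ) = 0.3464/73.08 = 0.004740 hr
Wq(M/D/1) = ρ/(2(μ−λ)) = 0.002370 hr
Savings = 0.004740 − 0.002370 = 0.002370 hr

Final: 0.002370 hr


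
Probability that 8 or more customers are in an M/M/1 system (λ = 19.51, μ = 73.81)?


ρ = 19.51/73.81 = 0.2643
P(N ≥ n) = ρ^n = 0.2643^8 = 0.00002383

Final: 0.00002383


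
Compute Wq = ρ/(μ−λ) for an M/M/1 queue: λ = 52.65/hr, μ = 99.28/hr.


ρ = 52.65/99.28 = 0.5303
Wq = ρ/(μ−λ) = 0.5303/(99.28 − 52.65) = 0.5303/46.63 = 0.01137 hr

Final: 0.01137 hr


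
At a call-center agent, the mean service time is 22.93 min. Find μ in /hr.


μ = 1/(service time) in consistent units.
1 hour = 60 min, so μ = 60/22.93 = 2.6167 per hour

Final: 2.6167 /hr


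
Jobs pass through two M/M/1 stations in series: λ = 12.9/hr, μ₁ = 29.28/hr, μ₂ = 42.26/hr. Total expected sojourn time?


Each node sees arrival rate λ = 12.9/hr (tandem ⇒ throughput preserved).
W₁ = 1/(μ₁−λ) = 1/(29.28−12.9) = 0.06105 hr
W₂ = 1/(μ₂−λ) = 1/(42.26−12.9) = 0.03406 hr
W_total = W₁ + W₂ = 0.06105 + 0.03406 = 0.09511 hr

Final: 0.09511 hr


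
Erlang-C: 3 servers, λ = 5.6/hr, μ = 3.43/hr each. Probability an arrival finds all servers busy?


a = λ/μ = 1.6327; ρ = a/3 = 0.5442
P₀ = 0.179959 (from M/M/c formula)
C(c,a) = [a^c/(c!(1−ρ))]·P₀ = [4.35193/(6·0.4558)]·0.179959
= 1.59138·0.179959 = 0.286383

Final: 0.286383


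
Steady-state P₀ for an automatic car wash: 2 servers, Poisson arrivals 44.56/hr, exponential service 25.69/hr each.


a = λ/μ = 44.56/25.69 = 1.7345; ρ = a/c = 0.8673
Σ_{k=0}^{1} a^k/k! (terms k=0..1) = 1.00000 + 1.73453 = 2.73453
Tail: a^2/(2!(1−ρ)) = 3.00858/(2·0.1327) = 11.33292
P₀ = 1/(2.73453 + 11.33292) = 1/14.06745 = 0.071086

Final: 0.071086


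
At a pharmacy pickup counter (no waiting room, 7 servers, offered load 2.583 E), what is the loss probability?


B(c,a) = (a^c/c!) / Σ_{k=0}^{c} a^k/k!
a^7/7! = 0.152209
Σ terms (k=0..7): 1.00000 + 2.58300 + 3.33594 + 2.87225 + 1.85475 + 0.95817 + 0.41249 + 0.15221 = 13.168813
B = 0.152209/13.168813 = 0.011558

Final: 0.011558


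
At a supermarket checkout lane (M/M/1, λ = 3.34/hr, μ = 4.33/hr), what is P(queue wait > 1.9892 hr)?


ρ = 3.34/4.33 = 0.7714
P(Wq > t) = ρ·e^{−(μ−λ)t} = 0.7714·e^{−1.9693}
= 0.7714·0.139553 = 0.107646

Final: 0.107646


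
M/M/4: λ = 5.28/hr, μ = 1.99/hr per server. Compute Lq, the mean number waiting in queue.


a = λ/μ = 2.6533; ρ = a/4 = 0.6633
P₀ = 0.060903
Lq = P₀·a^c·ρ / (c!·(1−ρ)²) = 0.060903·49.55910·0.6633/(24·0.11336)
= 0.73592

Final: 0.73592


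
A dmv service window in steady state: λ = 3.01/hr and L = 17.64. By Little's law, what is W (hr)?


W = L/λ = 17.64/3.01 = 5.8605 hr

Final: 5.8605 hr


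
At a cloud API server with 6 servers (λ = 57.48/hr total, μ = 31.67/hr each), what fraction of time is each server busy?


ρ = λ/(cμ) = 57.48/(6·31.67) = 57.48/190.02 = 0.3025

Final: 0.3025


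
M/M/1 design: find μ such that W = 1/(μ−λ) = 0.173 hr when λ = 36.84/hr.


W = 1/(μ−λ) ⇒ μ − λ = 1/W = 1/0.173 = 5.7803
μ = λ + 1/W = 36.84 + 5.7803 = 42.6203 per hr

Final: 42.6203 /hr


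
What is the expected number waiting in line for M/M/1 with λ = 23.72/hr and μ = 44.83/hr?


ρ = 23.72/44.83 = 0.5291
Lq = ρ²/(1−ρ) = 0.2800/0.4709 = 0.5945

Final: 0.5945


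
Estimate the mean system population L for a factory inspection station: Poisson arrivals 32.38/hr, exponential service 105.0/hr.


ρ = λ/μ = 32.38/105.0 = 0.3084
L = ρ/(1−ρ) = 0.3084/(1 − 0.3084) = 0.3084/0.6916 = 0.4459

Final: 0.4459


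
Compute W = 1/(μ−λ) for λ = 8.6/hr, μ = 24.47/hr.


W = 1/(μ−λ) = 1/(24.47 − 8.6) = 1/15.87 = 0.06301 hr

Final: 0.06301 hr


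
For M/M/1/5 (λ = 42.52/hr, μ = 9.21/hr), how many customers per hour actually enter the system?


ρ = 4.6167; P_K = (1−ρ)ρ^5/(1−ρ^6) = 0.783477
λ_eff = λ(1 − P_K) = 42.52·(1 − 0.783477) = 42.52·0.216523 = 9.2066 /hr

Final: 9.2066 /hr


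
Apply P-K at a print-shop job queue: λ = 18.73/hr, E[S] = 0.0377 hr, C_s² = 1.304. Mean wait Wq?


ρ = λ·E[S] = 18.73·0.0377 = 0.7061
E[S²] = E[S]²(1+C_s²) = 0.0377²·(1+1.304) = 0.003275
Wq = λ·E[S²]/(2(1−ρ)) = 18.73·0.003275/(2·0.2939) = 0.10435 hr

Final: 0.10435 hr


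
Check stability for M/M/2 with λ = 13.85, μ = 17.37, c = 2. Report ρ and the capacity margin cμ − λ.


Total capacity cμ = 2·17.37 = 34.74/hr
ρ = λ/(cμ) = 13.85/34.74 = 0.3987
Stable ⇔ ρ < 1: YES
Spare capacity = cμ − λ = 34.74 − 13.85 = 20.89/hr

Final: ρ = 0.3987; stable; margin = 20.89/hr


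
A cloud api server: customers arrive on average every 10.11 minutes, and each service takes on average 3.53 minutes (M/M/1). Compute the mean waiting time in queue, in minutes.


λ = 60/10.11 = 5.9347 /hr
μ = 60/3.53 = 16.9972 /hr
ρ = λ/μ = 5.9347/16.9972 = 0.3492
Wq = ρ/(μ−λ) = 0.3492/(16.9972−5.9347) = 0.03156 hr
In minutes: 0.03156·60 = 1.894 min

Final: 1.894 min


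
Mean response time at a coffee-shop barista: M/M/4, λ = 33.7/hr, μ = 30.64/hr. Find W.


a = 1.0999; ρ = 0.2750; P₀ = 0.332162
Lq = P₀·a^c·ρ/(c!(1−ρ)²) = 0.01059
Wq = Lq/λ = 0.01059/33.7 = 0.0003144 hr
W = Wq + 1/μ = 0.0003144 + 0.03264 = 0.03295 hr

Final: 0.03295 hr


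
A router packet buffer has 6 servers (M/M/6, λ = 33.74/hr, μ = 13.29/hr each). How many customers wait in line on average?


a = λ/μ = 2.5388; ρ = a/6 = 0.4231
P₀ = 0.078475
Lq = P₀·a^c·ρ / (c!·(1−ρ)²) = 0.078475·267.74452·0.4231/(720·0.33278)
= 0.03710

Final: 0.03710


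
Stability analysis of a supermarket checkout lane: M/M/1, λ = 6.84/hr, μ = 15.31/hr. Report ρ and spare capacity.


Total capacity cμ = 1·15.31 = 15.31/hr
ρ = λ/(cμ) = 6.84/15.31 = 0.4468
Stable ⇔ ρ < 1: YES
Spare capacity = cμ − λ = 15.31 − 6.84 = 8.47/hr

Final: ρ = 0.4468; stable; margin = 8.47/hr


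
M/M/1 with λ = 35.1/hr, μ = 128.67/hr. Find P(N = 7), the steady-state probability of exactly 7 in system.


ρ = 35.1/128.67 = 0.2728
P_n = (1−ρ)·ρ^n = (1 − 0.2728)·0.2728^7 = 0.7272·0.0001124 = 0.00008175

Final: 0.00008175


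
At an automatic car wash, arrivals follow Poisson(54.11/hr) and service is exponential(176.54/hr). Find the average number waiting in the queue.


ρ = 54.11/176.54 = 0.3065
Lq = ρ²/(1−ρ) = 0.09394/0.6935 = 0.1355

Final: 0.1355


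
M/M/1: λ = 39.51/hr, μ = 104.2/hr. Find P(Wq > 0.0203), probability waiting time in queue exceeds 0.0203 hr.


ρ = 39.51/104.2 = 0.3792
P(Wq > t) = ρ·e^{−(μ−λ)t} = 0.3792·e^{−1.3132}
= 0.3792·0.268956 = 0.101981

Final: 0.101981


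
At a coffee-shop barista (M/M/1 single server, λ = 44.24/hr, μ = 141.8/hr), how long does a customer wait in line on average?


ρ = 44.24/141.8 = 0.3120
Wq = ρ/(μ−λ) = 0.3120/(141.8 − 44.24) = 0.3120/97.56 = 0.003198 hr

Final: 0.003198 hr


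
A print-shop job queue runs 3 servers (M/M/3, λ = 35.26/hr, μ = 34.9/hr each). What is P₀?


a = λ/μ = 35.26/34.9 = 1.0103; ρ = a/c = 0.3368
Σ_{k=0}^{2} a^k/k! (terms k=0..2) = 1.00000 + 1.01032 + 0.51037 = 2.52068
Tail: a^3/(3!(1−ρ)) = 1.03127/(6·0.6632) = 0.25915
P₀ = 1/(2.52068 + 0.25915) = 1/2.77984 = 0.359733

Final: 0.359733


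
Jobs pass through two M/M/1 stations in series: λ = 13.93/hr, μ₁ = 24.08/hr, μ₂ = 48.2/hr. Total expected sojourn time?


Each node sees arrival rate λ = 13.93/hr (tandem ⇒ throughput preserved).
W₁ = 1/(μ₁−λ) = 1/(24.08−13.93) = 0.09852 hr
W₂ = 1/(μ₂−λ) = 1/(48.2−13.93) = 0.02918 hr
W_total = W₁ + W₂ = 0.09852 + 0.02918 = 0.12770 hr

Final: 0.12770 hr


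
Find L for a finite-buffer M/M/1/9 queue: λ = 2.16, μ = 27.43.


ρ = 2.16/27.43 = 0.07875
L = ρ[1 − (K+1)ρ^K + Kρ^(K+1)] / [(1−ρ)(1−ρ^(K+1))]
Numerator: 0.07875·(1 − 10·1.164e-10 + 9·9.168e-12) = 0.078746
Denominator: (0.9213)·(1.000000) = 0.921254
L = 0.078746/0.921254 = 0.08548

Final: 0.08548


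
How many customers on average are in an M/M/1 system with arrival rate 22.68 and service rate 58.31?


ρ = λ/μ = 22.68/58.31 = 0.3890
L = ρ/(1−ρ) = 0.3890/(1 − 0.3890) = 0.3890/0.6110 = 0.6365

Final: 0.6365


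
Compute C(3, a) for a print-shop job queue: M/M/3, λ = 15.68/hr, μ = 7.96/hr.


a = λ/μ = 1.9698; ρ = a/3 = 0.6566
P₀ = 0.116010 (from M/M/c formula)
C(c,a) = [a^c/(c!(1−ρ))]·P₀ = [7.64362/(6·0.3434)]·0.116010
= 3.70995·0.116010 = 0.430391

Final: 0.430391


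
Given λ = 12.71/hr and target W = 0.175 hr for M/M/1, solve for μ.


W = 1/(μ−λ) ⇒ μ − λ = 1/W = 1/0.175 = 5.7143
μ = λ + 1/W = 12.71 + 5.7143 = 18.4243 per hr

Final: 18.4243 /hr


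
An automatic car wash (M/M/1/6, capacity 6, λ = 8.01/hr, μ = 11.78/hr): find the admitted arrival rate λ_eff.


ρ = 0.6800; P_K = (1−ρ)ρ^6/(1−ρ^7) = 0.033910
λ_eff = λ(1 − P_K) = 8.01·(1 − 0.033910) = 8.01·0.966090 = 7.7384 /hr

Final: 7.7384 /hr


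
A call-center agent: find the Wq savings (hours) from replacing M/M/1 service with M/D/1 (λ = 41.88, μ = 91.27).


ρ = 41.88/91.27 = 0.4589
Wq(M/M/1) = ρ/(μ−λ) = 0.4589/49.39 = 0.009291 hr
Wq(M/D/1) = ρ/(2(μ−λ)) = 0.004645 hr
Savings = 0.009291 − 0.004645 = 0.004645 hr

Final: 0.004645 hr


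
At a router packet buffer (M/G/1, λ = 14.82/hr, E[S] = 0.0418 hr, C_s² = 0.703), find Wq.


ρ = λ·E[S] = 14.82·0.0418 = 0.6195
E[S²] = E[S]²(1+C_s²) = 0.0418²·(1+0.703) = 0.002976
Wq = λ·E[S²]/(2(1−ρ)) = 14.82·0.002976/(2·0.3805) = 0.05794 hr

Final: 0.05794 hr


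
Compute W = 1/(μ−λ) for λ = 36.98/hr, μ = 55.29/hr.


W = 1/(μ−λ) = 1/(55.29 − 36.98) = 1/18.31 = 0.05461 hr

Final: 0.05461 hr


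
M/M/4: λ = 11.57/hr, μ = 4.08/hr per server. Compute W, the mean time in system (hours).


a = 2.8358; ρ = 0.7089; P₀ = 0.047812
Lq = P₀·a^c·ρ/(c!(1−ρ)²) = 1.07817
Wq = Lq/λ = 1.07817/11.57 = 0.09319 hr
W = Wq + 1/μ = 0.09319 + 0.24510 = 0.33828 hr

Final: 0.33828 hr


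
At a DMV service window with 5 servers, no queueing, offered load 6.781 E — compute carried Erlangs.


B(5,6.781) = 0.411546 (Erlang-B)
Carried load = a(1 − B) = 6.781·(1 − 0.411546) = 6.781·0.588454 = 3.9903 E

Final: 3.9903 Erlangs


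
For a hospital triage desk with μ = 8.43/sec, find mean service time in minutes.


Mean service time = 1/μ = 1/8.43 second = 0.11862 second
In minutes: 0.11862 × 0.0166667 = 0.001977 min

Final: 0.001977 min


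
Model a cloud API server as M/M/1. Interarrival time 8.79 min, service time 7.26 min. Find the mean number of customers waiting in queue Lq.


λ = 60/8.79 = 6.8259 /hr
μ = 60/7.26 = 8.2645 /hr
ρ = λ/μ = 6.8259/8.2645 = 0.8259
Lq = ρ²/(1−ρ) = 0.6822/0.1741 = 3.9192

Final: 3.9192


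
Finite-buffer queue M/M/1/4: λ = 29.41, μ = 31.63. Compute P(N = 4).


ρ = λ/μ = 29.41/31.63 = 0.9298
P_K = (1−ρ)ρ^K/(1−ρ^(K+1)) = (0.07019·0.747452)/(1 − 0.694991)
= 0.052461/0.305009 = 0.171998

Final: 0.171998


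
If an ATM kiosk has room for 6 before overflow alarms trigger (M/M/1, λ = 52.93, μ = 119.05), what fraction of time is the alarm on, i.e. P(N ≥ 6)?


ρ = 52.93/119.05 = 0.4446
P(N ≥ n) = ρ^n = 0.4446^6 = 0.007724

Final: 0.007724


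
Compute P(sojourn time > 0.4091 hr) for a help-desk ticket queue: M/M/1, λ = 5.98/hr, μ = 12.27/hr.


W ~ Exponential(μ−λ) for M/M/1.
μ − λ = 12.27 − 5.98 = 6.2900
P(W > t) = e^{−(μ−λ)t} = e^{−2.5732} = 0.076288

Final: 0.076288


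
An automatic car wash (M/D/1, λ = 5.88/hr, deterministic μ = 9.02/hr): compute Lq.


ρ = 5.88/9.02 = 0.6519
M/D/1: Lq = ρ²/(2(1−ρ)) = 0.4250/(2·0.3481) = 0.61036

Final: 0.61036


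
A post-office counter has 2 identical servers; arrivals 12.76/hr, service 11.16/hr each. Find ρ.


ρ = λ/(cμ) = 12.76/(2·11.16) = 12.76/22.32 = 0.5717

Final: 0.5717


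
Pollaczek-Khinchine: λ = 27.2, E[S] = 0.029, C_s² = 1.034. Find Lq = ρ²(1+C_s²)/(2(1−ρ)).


ρ = λ·E[S] = 27.2·0.029 = 0.7888
Lq = ρ²(1+C_s²)/(2(1−ρ)) = 0.6222·(1+1.034)/(2·0.2112)
= 0.6222·2.0340/0.4224 = 2.99613

Final: 2.99613


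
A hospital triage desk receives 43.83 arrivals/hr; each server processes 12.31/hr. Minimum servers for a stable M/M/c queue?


Stability requires cμ > λ ⇔ c > λ/μ.
λ/μ = 43.83/12.31 = 3.5605
Minimum integer c = ⌊3.5605⌋ + 1 = 4
Check: 4·12.31 = 49.24 > 43.83, while 3·12.31 = 36.93 ≤ 43.83

Final: 4 servers


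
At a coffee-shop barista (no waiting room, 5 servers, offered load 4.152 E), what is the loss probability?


B(c,a) = (a^c/c!) / Σ_{k=0}^{c} a^k/k!
a^5/5! = 10.282660
Σ terms (k=0..5): 1.00000 + 4.15200 + 8.61955 + 11.92946 + 12.38278 + 10.28266 = 48.366451
B = 10.282660/48.366451 = 0.212599

Final: 0.212599


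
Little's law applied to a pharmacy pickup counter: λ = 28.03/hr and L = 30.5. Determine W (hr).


W = L/λ = 30.5/28.03 = 1.0881 hr

Final: 1.0881 hr


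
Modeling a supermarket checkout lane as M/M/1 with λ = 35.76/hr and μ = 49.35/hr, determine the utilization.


ρ = λ/μ = 35.76/49.35 = 0.7246

Final: 0.7246


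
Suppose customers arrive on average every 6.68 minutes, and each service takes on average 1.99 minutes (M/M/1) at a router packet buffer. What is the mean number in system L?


λ = 60/6.68 = 8.9820 /hr
μ = 60/1.99 = 30.1508 /hr
ρ = λ/μ = 8.9820/30.1508 = 0.2979
L = ρ/(1−ρ) = 0.2979/0.7021 = 0.4243

Final: 0.4243


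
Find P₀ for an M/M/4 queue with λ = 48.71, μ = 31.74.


a = λ/μ = 48.71/31.74 = 1.5347; ρ = a/c = 0.3837
Σ_{k=0}^{3} a^k/k! (terms k=0..3) = 1.00000 + 1.53466 + 1.17759 + 0.60240 = 4.31464
Tail: a^4/(4!(1−ρ)) = 5.54683/(24·0.6163) = 0.37499
P₀ = 1/(4.31464 + 0.37499) = 1/4.68963 = 0.213237

Final: 0.213237


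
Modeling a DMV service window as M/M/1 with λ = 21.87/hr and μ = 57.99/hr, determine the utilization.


ρ = λ/μ = 21.87/57.99 = 0.3771

Final: 0.3771


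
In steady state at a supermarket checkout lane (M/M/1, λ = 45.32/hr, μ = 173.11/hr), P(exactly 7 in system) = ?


ρ = 45.32/173.11 = 0.2618
P_n = (1−ρ)·ρ^n = (1 − 0.2618)·0.2618^7 = 0.7382·0.00008429 = 0.00006222

Final: 0.00006222


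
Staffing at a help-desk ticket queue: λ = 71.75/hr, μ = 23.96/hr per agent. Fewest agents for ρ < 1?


Stability requires cμ > λ ⇔ c > λ/μ.
λ/μ = 71.75/23.96 = 2.9946
Minimum integer c = ⌊2.9946⌋ + 1 = 3
Check: 3·23.96 = 71.88 > 71.75, while 2·23.96 = 47.92 ≤ 71.75

Final: 3 servers


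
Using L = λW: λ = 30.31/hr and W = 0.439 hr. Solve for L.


L = λW = 30.31·0.439 = 13.3061

Final: 13.3061


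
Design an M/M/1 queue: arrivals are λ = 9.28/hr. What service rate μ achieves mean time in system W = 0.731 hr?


W = 1/(μ−λ) ⇒ μ − λ = 1/W = 1/0.731 = 1.3680
μ = λ + 1/W = 9.28 + 1.3680 = 10.6480 per hr

Final: 10.6480 /hr


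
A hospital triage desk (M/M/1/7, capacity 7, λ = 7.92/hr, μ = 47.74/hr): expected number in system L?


ρ = 7.92/47.74 = 0.1659
L = ρ[1 − (K+1)ρ^K + Kρ^(K+1)] / [(1−ρ)(1−ρ^(K+1))]
Numerator: 0.1659·(1 − 8·0.000003459 + 7·0.0000005738) = 0.165895
Denominator: (0.8341)·(0.999999) = 0.834101
L = 0.165895/0.834101 = 0.1989

Final: 0.1989


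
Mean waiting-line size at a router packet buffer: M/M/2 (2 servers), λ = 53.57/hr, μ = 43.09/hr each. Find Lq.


a = λ/μ = 1.2432; ρ = a/2 = 0.6216
P₀ = 0.233345
Lq = P₀·a^c·ρ / (c!·(1−ρ)²) = 0.233345·1.54558·0.6216/(2·0.14318)
= 0.78286

Final: 0.78286


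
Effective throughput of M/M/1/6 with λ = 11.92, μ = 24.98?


ρ = 0.4772; P_K = (1−ρ)ρ^6/(1−ρ^7) = 0.006207
λ_eff = λ(1 − P_K) = 11.92·(1 − 0.006207) = 11.92·0.993793 = 11.8460 /hr

Final: 11.8460 /hr


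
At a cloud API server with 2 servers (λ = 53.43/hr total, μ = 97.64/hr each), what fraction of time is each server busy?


ρ = λ/(cμ) = 53.43/(2·97.64) = 53.43/195.28 = 0.2736

Final: 0.2736


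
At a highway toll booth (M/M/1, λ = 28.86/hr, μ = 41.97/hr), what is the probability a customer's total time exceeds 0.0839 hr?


W ~ Exponential(μ−λ) for M/M/1.
μ − λ = 41.97 − 28.86 = 13.1100
P(W > t) = e^{−(μ−λ)t} = e^{−1.0999} = 0.332895

Final: 0.332895


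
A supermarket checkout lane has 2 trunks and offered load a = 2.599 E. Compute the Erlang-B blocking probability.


B(c,a) = (a^c/c!) / Σ_{k=0}^{c} a^k/k!
a^2/2! = 3.377401
Σ terms (k=0..2): 1.00000 + 2.59900 + 3.37740 = 6.976401
B = 3.377401/6.976401 = 0.484118

Final: 0.484118


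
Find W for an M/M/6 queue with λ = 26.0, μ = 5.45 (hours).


a = 4.7706; ρ = 0.7951; P₀ = 0.006356
Lq = P₀·a^c·ρ/(c!(1−ρ)²) = 1.97100
Wq = Lq/λ = 1.97100/26.0 = 0.07581 hr
W = Wq + 1/μ = 0.07581 + 0.18349 = 0.25929 hr

Final: 0.25929 hr


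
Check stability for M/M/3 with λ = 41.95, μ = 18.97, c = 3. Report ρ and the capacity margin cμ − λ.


Total capacity cμ = 3·18.97 = 56.91/hr
ρ = λ/(cμ) = 41.95/56.91 = 0.7371
Stable ⇔ ρ < 1: YES
Spare capacity = cμ − λ = 56.91 − 41.95 = 14.96/hr

Final: ρ = 0.7371; stable; margin = 14.96/hr


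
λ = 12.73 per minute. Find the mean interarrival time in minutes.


Mean interarrival time = 1/λ = 1/12.73 minute = 0.07855 minute
In minutes: 0.07855 × 1 = 0.07855 min

Final: 0.07855 min


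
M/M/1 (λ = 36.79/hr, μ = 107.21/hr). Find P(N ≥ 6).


ρ = 36.79/107.21 = 0.3432
P(N ≥ n) = ρ^n = 0.3432^6 = 0.001633

Final: 0.001633


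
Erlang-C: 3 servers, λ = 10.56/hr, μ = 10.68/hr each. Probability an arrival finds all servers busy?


a = λ/μ = 0.9888; ρ = a/3 = 0.3296
P₀ = 0.367930 (from M/M/c formula)
C(c,a) = [a^c/(c!(1−ρ))]·P₀ = [0.96667/(6·0.6704)]·0.367930
= 0.24032·0.367930 = 0.088420

Final: 0.088420


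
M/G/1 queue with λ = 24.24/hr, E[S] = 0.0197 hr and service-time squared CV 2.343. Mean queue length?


ρ = λ·E[S] = 24.24·0.0197 = 0.4775
Lq = ρ²(1+C_s²)/(2(1−ρ)) = 0.2280·(1+2.343)/(2·0.5225)
= 0.2280·3.3430/1.0449 = 0.72953

Final: 0.72953


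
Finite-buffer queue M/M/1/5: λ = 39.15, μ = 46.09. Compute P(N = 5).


ρ = λ/μ = 39.15/46.09 = 0.8494
P_K = (1−ρ)ρ^K/(1−ρ^(K+1)) = (0.1506·0.442207)/(1 − 0.375621)
= 0.066585/0.624379 = 0.106642

Final: 0.106642


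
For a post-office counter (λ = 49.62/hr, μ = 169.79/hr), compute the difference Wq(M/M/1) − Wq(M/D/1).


ρ = 49.62/169.79 = 0.2922
Wq(M/M/1) = ρ/(μ−λ) = 0.2922/120.17 = 0.002432 hr
Wq(M/D/1) = ρ/(2(μ−λ)) = 0.001216 hr
Savings = 0.002432 − 0.001216 = 0.001216 hr

Final: 0.001216 hr


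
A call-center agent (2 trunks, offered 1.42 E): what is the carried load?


B(2,1.42) = 0.294090 (Erlang-B)
Carried load = a(1 − B) = 1.42·(1 − 0.294090) = 1.42·0.705910 = 1.0024 E

Final: 1.0024 Erlangs


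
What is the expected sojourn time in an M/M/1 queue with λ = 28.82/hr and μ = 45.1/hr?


W = 1/(μ−λ) = 1/(45.1 − 28.82) = 1/16.28 = 0.06143 hr

Final: 0.06143 hr


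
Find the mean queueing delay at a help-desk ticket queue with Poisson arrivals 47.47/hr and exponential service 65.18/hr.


ρ = 47.47/65.18 = 0.7283
Wq = ρ/(μ−λ) = 0.7283/(65.18 − 47.47) = 0.7283/17.71 = 0.04112 hr

Final: 0.04112 hr


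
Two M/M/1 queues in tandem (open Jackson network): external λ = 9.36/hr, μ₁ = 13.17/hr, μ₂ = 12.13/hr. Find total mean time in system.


Each node sees arrival rate λ = 9.36/hr (tandem ⇒ throughput preserved).
W₁ = 1/(μ₁−λ) = 1/(13.17−9.36) = 0.26247 hr
W₂ = 1/(μ₂−λ) = 1/(12.13−9.36) = 0.36101 hr
W_total = W₁ + W₂ = 0.26247 + 0.36101 = 0.62348 hr

Final: 0.62348 hr


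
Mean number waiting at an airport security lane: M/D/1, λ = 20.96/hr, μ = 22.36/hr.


ρ = 20.96/22.36 = 0.9374
M/D/1: Lq = ρ²/(2(1−ρ)) = 0.8787/(2·0.06261) = 7.01702

Final: 7.01702


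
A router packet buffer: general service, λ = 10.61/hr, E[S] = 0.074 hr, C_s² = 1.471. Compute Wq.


ρ = λ·E[S] = 10.61·0.074 = 0.7851
E[S²] = E[S]²(1+C_s²) = 0.074²·(1+1.471) = 0.013531
Wq = λ·E[S²]/(2(1−ρ)) = 10.61·0.013531/(2·0.2149) = 0.33409 hr

Final: 0.33409 hr


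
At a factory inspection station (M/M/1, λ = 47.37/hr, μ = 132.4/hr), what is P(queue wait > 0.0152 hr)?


ρ = 47.37/132.4 = 0.3578
P(Wq > t) = ρ·e^{−(μ−λ)t} = 0.3578·e^{−1.2925}
= 0.3578·0.274596 = 0.098245

Final: 0.098245


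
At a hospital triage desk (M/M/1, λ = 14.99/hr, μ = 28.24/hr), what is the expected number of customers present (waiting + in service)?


ρ = λ/μ = 14.99/28.24 = 0.5308
L = ρ/(1−ρ) = 0.5308/(1 − 0.5308) = 0.5308/0.4692 = 1.1313

Final: 1.1313


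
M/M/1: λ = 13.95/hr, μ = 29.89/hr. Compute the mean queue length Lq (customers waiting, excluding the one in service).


ρ = 13.95/29.89 = 0.4667
Lq = ρ²/(1−ρ) = 0.2178/0.5333 = 0.4084

Final: 0.4084


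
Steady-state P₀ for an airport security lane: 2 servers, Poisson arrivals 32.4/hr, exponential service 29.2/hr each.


a = λ/μ = 32.4/29.2 = 1.1096; ρ = a/c = 0.5548
Σ_{k=0}^{1} a^k/k! (terms k=0..1) = 1.00000 + 1.10959 = 2.10959
Tail: a^2/(2!(1−ρ)) = 1.23119/(2·0.4452) = 1.38272
P₀ = 1/(2.10959 + 1.38272) = 1/3.49231 = 0.286344

Final: 0.286344


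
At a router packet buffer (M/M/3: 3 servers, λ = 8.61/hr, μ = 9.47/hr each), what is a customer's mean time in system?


a = 0.9092; ρ = 0.3031; P₀ = 0.399644
Lq = P₀·a^c·ρ/(c!(1−ρ)²) = 0.03123
Wq = Lq/λ = 0.03123/8.61 = 0.003628 hr
W = Wq + 1/μ = 0.003628 + 0.10560 = 0.10922 hr

Final: 0.10922 hr


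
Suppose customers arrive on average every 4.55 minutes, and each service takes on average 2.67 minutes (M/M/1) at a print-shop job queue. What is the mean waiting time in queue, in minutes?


λ = 60/4.55 = 13.1868 /hr
μ = 60/2.67 = 22.4719 /hr
ρ = λ/μ = 13.1868/22.4719 = 0.5868
Wq = ρ/(μ−λ) = 0.5868/(22.4719−13.1868) = 0.06320 hr
In minutes: 0.06320·60 = 3.792 min

Final: 3.792 min


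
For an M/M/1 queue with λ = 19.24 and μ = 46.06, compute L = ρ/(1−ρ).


ρ = λ/μ = 19.24/46.06 = 0.4177
L = ρ/(1−ρ) = 0.4177/(1 − 0.4177) = 0.4177/0.5823 = 0.7174

Final: 0.7174


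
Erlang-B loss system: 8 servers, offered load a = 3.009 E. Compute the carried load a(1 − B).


B(8,3.009) = 0.008256 (Erlang-B)
Carried load = a(1 − B) = 3.009·(1 − 0.008256) = 3.009·0.991744 = 2.9842 E

Final: 2.9842 Erlangs


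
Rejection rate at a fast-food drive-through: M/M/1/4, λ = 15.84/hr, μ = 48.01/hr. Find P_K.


ρ = λ/μ = 15.84/48.01 = 0.3299
P_K = (1−ρ)ρ^K/(1−ρ^(K+1)) = (0.6701·0.011849)/(1 − 0.003909)
= 0.007940/0.996091 = 0.007971

Final: 0.007971


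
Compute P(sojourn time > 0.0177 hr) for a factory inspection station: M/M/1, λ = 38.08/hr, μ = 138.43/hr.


W ~ Exponential(μ−λ) for M/M/1.
μ − λ = 138.43 − 38.08 = 100.3500
P(W > t) = e^{−(μ−λ)t} = e^{−1.7762} = 0.169281

Final: 0.169281


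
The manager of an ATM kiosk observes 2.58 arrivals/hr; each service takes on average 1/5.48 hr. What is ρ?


ρ = λ/μ = 2.58/5.48 = 0.4708

Final: 0.4708


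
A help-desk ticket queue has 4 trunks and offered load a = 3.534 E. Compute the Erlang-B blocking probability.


B(c,a) = (a^c/c!) / Σ_{k=0}^{c} a^k/k!
a^4/4! = 6.499126
Σ terms (k=0..4): 1.00000 + 3.53400 + 6.24458 + 7.35611 + 6.49913 = 24.633817
B = 6.499126/24.633817 = 0.263829

Final: 0.263829


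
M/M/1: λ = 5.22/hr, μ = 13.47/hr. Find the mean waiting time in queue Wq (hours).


ρ = 5.22/13.47 = 0.3875
Wq = ρ/(μ−λ) = 0.3875/(13.47 − 5.22) = 0.3875/8.25 = 0.04697 hr

Final: 0.04697 hr


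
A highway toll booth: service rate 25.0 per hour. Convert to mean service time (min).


Mean service time = 1/μ = 1/25.0 hour = 0.04000 hour
In minutes: 0.04000 × 60 = 2.4000 min

Final: 2.4000 min


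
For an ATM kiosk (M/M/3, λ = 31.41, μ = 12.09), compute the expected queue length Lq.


a = λ/μ = 2.5980; ρ = a/3 = 0.8660
P₀ = 0.034741
Lq = P₀·a^c·ρ / (c!·(1−ρ)²) = 0.034741·17.53577·0.8660/(6·0.01795)
= 4.89734

Final: 4.89734


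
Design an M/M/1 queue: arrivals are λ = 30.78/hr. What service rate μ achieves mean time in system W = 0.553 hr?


W = 1/(μ−λ) ⇒ μ − λ = 1/W = 1/0.553 = 1.8083
μ = λ + 1/W = 30.78 + 1.8083 = 32.5883 per hr

Final: 32.5883 /hr


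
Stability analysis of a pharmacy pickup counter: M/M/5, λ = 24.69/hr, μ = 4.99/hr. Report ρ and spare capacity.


Total capacity cμ = 5·4.99 = 24.95/hr
ρ = λ/(cμ) = 24.69/24.95 = 0.9896
Stable ⇔ ρ < 1: YES
Spare capacity = cμ − λ = 24.95 − 24.69 = 0.26/hr

Final: ρ = 0.9896; stable; margin = 0.26/hr


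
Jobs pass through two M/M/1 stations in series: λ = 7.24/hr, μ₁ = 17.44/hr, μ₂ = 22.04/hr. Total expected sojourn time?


Each node sees arrival rate λ = 7.24/hr (tandem ⇒ throughput preserved).
W₁ = 1/(μ₁−λ) = 1/(17.44−7.24) = 0.09804 hr
W₂ = 1/(μ₂−λ) = 1/(22.04−7.24) = 0.06757 hr
W_total = W₁ + W₂ = 0.09804 + 0.06757 = 0.16561 hr

Final: 0.16561 hr
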